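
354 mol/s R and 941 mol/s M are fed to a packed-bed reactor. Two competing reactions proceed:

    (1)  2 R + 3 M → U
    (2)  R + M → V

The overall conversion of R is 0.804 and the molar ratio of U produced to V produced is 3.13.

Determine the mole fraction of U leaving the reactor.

Conversion of R: R consumed = 0.804 × 354 = 284.6 mol/s = 2ξ₁ + 1ξ₂.
Selectivity: 1ξ₁ / (1ξ₂) = 3.13 → ξ₁ = 3.13 ξ₂.
Substitute: (2·3.13 + 1) ξ₂ = 284.6 → ξ₂ = 39.2 mol/s, ξ₁ = 122.7 mol/s.
Outlet amounts (n = n₀ + Σ ν·ξ):
  R: 354 − 2(122.7) − 1(39.2) = 69.38
  M: 941 − 3(122.7) − 1(39.2) = 533.7
  U: 0 + 1(122.7) = 122.7
  V: 0 + 1(39.2) = 39.2
Total out = 765 mol/s; y_U = 122.7 / 765 = 0.1604.

0.16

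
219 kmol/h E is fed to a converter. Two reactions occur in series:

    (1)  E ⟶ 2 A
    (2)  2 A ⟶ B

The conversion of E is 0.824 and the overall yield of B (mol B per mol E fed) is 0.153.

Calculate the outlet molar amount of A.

294 kmol/h

Conversion of E: E consumed = 1ξ₁ = 0.824 × 219 → ξ₁ = 180.5 kmol/h.
Yield of B: 1ξ₂ / 219 = 0.153 → ξ₂ = 33.51 kmol/h.
Outlet amounts (n = n₀ + Σ ν·ξ):
  E: 219 − 1(180.5) = 38.54
  A: 0 + 2(180.5) − 2(33.51) = 293.9
  B: 0 + 1(33.51) = 33.51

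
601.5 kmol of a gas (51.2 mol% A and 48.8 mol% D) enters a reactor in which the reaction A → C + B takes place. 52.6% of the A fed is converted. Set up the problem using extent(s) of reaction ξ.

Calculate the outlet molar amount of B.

162 kmol

A reacted = 0.526 × 308 = 162 kmol; ν_A = −1, so ξ = 162/1 = 162 kmol.
Outlet amounts (n = n₀ + ν ξ):
  A: 308 − 1(162) = 146
  C: 0 + 1(162) = 162
  B: 0 + 1(162) = 162
  D: 293.5 (inert)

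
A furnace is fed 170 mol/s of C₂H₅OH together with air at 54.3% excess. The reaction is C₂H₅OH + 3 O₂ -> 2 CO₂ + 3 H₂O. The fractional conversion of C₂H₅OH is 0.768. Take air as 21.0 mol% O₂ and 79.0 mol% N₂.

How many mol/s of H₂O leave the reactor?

392 mol/s

Stoichiometric O₂ = 3 × 170 = 510 mol/s; O₂ fed = 510 × 1.543 = 786.9 mol/s.
N₂ fed = 786.9 × 79/21 = 2960 mol/s.
Fuel reacted = 0.768 × 170 → ξ = 130.6 mol/s.
Outlet (n = n₀ + ν ξ):
  C₂H₅OH: 170 − 1(130.6) = 39.44
  O₂: 786.9 − 3(130.6) = 395.2
  N₂: 2960 (inert)
  CO₂: 0 + 2(130.6) = 261.1
  H₂O: 0 + 3(130.6) = 391.7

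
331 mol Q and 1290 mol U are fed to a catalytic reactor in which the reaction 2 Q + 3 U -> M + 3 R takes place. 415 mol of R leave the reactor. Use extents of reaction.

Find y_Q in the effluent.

0.0366

For R: n = n₀ + 3ξ → 415 = 0 + 3ξ, giving ξ = 138.3 mol.
Outlet amounts (n = n₀ + ν ξ):
  Q: 331 − 2(138.3) = 54.33
  U: 1290 − 3(138.3) = 875
  M: 0 + 1(138.3) = 138.3
  R: 0 + 3(138.3) = 415
Total out = 1483 mol; y_Q = 54.33 / 1483 = 0.03665.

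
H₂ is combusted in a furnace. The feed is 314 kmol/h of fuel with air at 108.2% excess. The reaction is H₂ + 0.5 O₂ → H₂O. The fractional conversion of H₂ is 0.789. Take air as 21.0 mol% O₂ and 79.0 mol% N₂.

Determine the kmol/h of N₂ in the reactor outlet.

1230 kmol/h

Stoichiometric O₂ = 0.5 × 314 = 157 kmol/h; O₂ fed = 157 × 2.082 = 326.9 kmol/h.
N₂ fed = 326.9 × 79/21 = 1230 kmol/h.
Fuel reacted = 0.789 × 314 → ξ = 247.7 kmol/h.
Outlet (n = n₀ + ν ξ):
  H₂: 314 − 1(247.7) = 66.25
  O₂: 326.9 − 0.5(247.7) = 203
  N₂: 1230 (inert)
  H₂O: 0 + 1(247.7) = 247.7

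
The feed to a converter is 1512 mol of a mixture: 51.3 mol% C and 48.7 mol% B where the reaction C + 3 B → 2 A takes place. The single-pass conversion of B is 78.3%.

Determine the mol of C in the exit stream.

583 mol

B reacted = 0.783 × 736.3 = 576.6 mol; ν_B = −3, so ξ = 576.6/3 = 192.2 mol.
Outlet amounts (n = n₀ + ν ξ):
  C: 775.7 − 1(192.2) = 583.5
  B: 736.3 − 3(192.2) = 159.8
  A: 0 + 2(192.2) = 384.4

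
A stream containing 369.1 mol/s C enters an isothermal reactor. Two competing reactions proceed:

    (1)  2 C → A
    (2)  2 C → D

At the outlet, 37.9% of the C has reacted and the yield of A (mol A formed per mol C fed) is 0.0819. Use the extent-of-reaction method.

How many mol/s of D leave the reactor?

Yield of A: 1ξ₁ / 369.1 = 0.0819 → ξ₁ = 30.23 mol/s.
Conversion of C: 2ξ₁ + 2ξ₂ = 0.379 × 369.1 = 139.9 → ξ₂ = 39.72 mol/s.
Outlet amounts (n = n₀ + Σ ν·ξ):
  C: 369.1 − 2(30.23) − 2(39.72) = 229.2
  A: 0 + 1(30.23) = 30.23
  D: 0 + 1(39.72) = 39.72

39.7 mol/s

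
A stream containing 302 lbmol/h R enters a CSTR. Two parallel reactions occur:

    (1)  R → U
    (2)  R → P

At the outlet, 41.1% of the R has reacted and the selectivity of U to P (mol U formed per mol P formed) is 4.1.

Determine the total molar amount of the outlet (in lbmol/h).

Conversion of R: R consumed = 0.411 × 302 = 124.1 lbmol/h = 1ξ₁ + 1ξ₂.
Selectivity: 1ξ₁ / (1ξ₂) = 4.1 → ξ₁ = 4.1 ξ₂.
Substitute: (1·4.1 + 1) ξ₂ = 124.1 → ξ₂ = 24.34 lbmol/h, ξ₁ = 99.78 lbmol/h.
Outlet amounts (n = n₀ + Σ ν·ξ):
  R: 302 − 1(99.78) − 1(24.34) = 177.9
  U: 0 + 1(99.78) = 99.78
  P: 0 + 1(24.34) = 24.34
Total out = 177.9 + 99.78 + 24.34 = 302 lbmol/h.

302 lbmol/h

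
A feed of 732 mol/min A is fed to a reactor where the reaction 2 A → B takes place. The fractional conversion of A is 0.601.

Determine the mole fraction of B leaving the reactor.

A reacted = 0.601 × 732 = 439.9 mol/min; ν_A = −2, so ξ = 439.9/2 = 220 mol/min.
Outlet amounts (n = n₀ + ν ξ):
  A: 732 − 2(220) = 292.1
  B: 0 + 1(220) = 220
Total out = 512 mol/min; y_B = 220 / 512 = 0.4296.

0.43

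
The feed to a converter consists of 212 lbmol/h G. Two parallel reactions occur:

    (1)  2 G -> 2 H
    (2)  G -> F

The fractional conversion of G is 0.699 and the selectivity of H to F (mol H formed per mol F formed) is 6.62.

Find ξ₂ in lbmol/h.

Conversion of G: G consumed = 0.699 × 212 = 148.2 lbmol/h = 2ξ₁ + 1ξ₂.
Selectivity: 2ξ₁ / (1ξ₂) = 6.62 → ξ₁ = 3.31 ξ₂.
Substitute: (2·3.31 + 1) ξ₂ = 148.2 → ξ₂ = 19.45 lbmol/h, ξ₁ = 64.37 lbmol/h.
Outlet amounts (n = n₀ + Σ ν·ξ):
  G: 212 − 2(64.37) − 1(19.45) = 63.81
  H: 0 + 2(64.37) = 128.7
  F: 0 + 1(19.45) = 19.45

ξ₂ = 19.4 lbmol/h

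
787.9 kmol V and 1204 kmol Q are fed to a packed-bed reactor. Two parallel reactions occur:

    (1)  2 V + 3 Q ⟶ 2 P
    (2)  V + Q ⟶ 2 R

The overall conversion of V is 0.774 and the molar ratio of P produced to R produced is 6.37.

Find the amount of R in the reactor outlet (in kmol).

88.8 kmol

Conversion of V: V consumed = 0.774 × 787.9 = 609.8 kmol = 2ξ₁ + 1ξ₂.
Selectivity: 2ξ₁ / (2ξ₂) = 6.37 → ξ₁ = 6.37 ξ₂.
Substitute: (2·6.37 + 1) ξ₂ = 609.8 → ξ₂ = 44.38 kmol, ξ₁ = 282.7 kmol.
Outlet amounts (n = n₀ + Σ ν·ξ):
  V: 787.9 − 2(282.7) − 1(44.38) = 178.1
  Q: 1204 − 3(282.7) − 1(44.38) = 311.4
  P: 0 + 2(282.7) = 565.5
  R: 0 + 2(44.38) = 88.77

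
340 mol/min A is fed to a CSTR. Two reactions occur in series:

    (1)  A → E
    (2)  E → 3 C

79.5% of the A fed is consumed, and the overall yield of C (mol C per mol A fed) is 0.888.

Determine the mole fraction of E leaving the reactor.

0.313

Conversion of A: A consumed = 1ξ₁ = 0.795 × 340 → ξ₁ = 270.3 mol/min.
Yield of C: 3ξ₂ / 340 = 0.888 → ξ₂ = 100.6 mol/min.
Outlet amounts (n = n₀ + Σ ν·ξ):
  A: 340 − 1(270.3) = 69.7
  E: 0 + 1(270.3) − 1(100.6) = 169.7
  C: 0 + 3(100.6) = 301.9
Total out = 541.3 mol/min; y_E = 169.7 / 541.3 = 0.3134.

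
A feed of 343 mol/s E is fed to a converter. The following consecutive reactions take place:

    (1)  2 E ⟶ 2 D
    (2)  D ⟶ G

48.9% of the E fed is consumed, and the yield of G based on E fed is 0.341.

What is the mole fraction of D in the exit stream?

Conversion of E: E consumed = 2ξ₁ = 0.489 × 343 → ξ₁ = 83.86 mol/s.
Yield of G: 1ξ₂ / 343 = 0.341 → ξ₂ = 117 mol/s.
Outlet amounts (n = n₀ + Σ ν·ξ):
  E: 343 − 2(83.86) = 175.3
  D: 0 + 2(83.86) − 1(117) = 50.76
  G: 0 + 1(117) = 117
Total out = 343 mol/s; y_D = 50.76 / 343 = 0.148.

0.148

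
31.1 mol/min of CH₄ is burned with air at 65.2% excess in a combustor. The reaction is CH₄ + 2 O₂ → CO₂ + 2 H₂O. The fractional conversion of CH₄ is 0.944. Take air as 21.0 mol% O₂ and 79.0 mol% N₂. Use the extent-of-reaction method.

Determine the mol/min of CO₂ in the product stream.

Stoichiometric O₂ = 2 × 31.1 = 62.2 mol/min; O₂ fed = 62.2 × 1.652 = 102.8 mol/min.
N₂ fed = 102.8 × 79/21 = 386.6 mol/min.
Fuel reacted = 0.944 × 31.1 → ξ = 29.36 mol/min.
Outlet (n = n₀ + ν ξ):
  CH₄: 31.1 − 1(29.36) = 1.742
  O₂: 102.8 − 2(29.36) = 44.04
  N₂: 386.6 (inert)
  CO₂: 0 + 1(29.36) = 29.36
  H₂O: 0 + 2(29.36) = 58.72

29.4 mol/min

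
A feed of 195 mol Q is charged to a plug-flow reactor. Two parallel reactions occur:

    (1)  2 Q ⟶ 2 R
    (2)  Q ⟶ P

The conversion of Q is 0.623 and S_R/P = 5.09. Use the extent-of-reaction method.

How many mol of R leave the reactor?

102 mol

Conversion of Q: Q consumed = 0.623 × 195 = 121.5 mol = 2ξ₁ + 1ξ₂.
Selectivity: 2ξ₁ / (1ξ₂) = 5.09 → ξ₁ = 2.545 ξ₂.
Substitute: (2·2.545 + 1) ξ₂ = 121.5 → ξ₂ = 19.95 mol, ξ₁ = 50.77 mol.
Outlet amounts (n = n₀ + Σ ν·ξ):
  Q: 195 − 2(50.77) − 1(19.95) = 73.52
  R: 0 + 2(50.77) = 101.5
  P: 0 + 1(19.95) = 19.95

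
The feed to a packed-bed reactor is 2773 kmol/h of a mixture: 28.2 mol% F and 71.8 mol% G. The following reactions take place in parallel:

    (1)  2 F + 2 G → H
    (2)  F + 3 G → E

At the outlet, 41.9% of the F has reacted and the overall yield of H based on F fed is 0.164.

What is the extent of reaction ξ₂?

Yield of H: 1ξ₁ / 782 = 0.164 → ξ₁ = 128.2 kmol/h.
Conversion of F: 2ξ₁ + 1ξ₂ = 0.419 × 782 = 327.7 → ξ₂ = 71.16 kmol/h.
Outlet amounts (n = n₀ + Σ ν·ξ):
  F: 782 − 2(128.2) − 1(71.16) = 454.3
  G: 1991 − 2(128.2) − 3(71.16) = 1521
  H: 0 + 1(128.2) = 128.2
  E: 0 + 1(71.16) = 71.16

ξ₂ = 71.2 kmol/h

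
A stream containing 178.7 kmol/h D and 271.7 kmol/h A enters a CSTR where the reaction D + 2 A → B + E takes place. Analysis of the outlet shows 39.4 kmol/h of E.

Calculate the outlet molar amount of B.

For E: n = n₀ + 1ξ → 39.4 = 0 + 1ξ, giving ξ = 39.4 kmol/h.
Outlet amounts (n = n₀ + ν ξ):
  D: 178.7 − 1(39.4) = 139.3
  A: 271.7 − 2(39.4) = 192.9
  B: 0 + 1(39.4) = 39.4
  E: 0 + 1(39.4) = 39.4

39.4 kmol/h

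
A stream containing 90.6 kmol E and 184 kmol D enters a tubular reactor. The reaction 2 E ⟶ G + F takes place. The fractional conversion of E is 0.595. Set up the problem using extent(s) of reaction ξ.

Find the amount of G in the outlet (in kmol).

27 kmol

E reacted = 0.595 × 90.6 = 53.91 kmol; ν_E = −2, so ξ = 53.91/2 = 26.95 kmol.
Outlet amounts (n = n₀ + ν ξ):
  E: 90.6 − 2(26.95) = 36.69
  G: 0 + 1(26.95) = 26.95
  F: 0 + 1(26.95) = 26.95
  D: 184 (inert)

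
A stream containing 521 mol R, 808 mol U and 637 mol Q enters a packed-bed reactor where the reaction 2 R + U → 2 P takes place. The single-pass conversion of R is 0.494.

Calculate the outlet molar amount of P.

R reacted = 0.494 × 521 = 257.4 mol; ν_R = −2, so ξ = 257.4/2 = 128.7 mol.
Outlet amounts (n = n₀ + ν ξ):
  R: 521 − 2(128.7) = 263.6
  U: 808 − 1(128.7) = 679.3
  P: 0 + 2(128.7) = 257.4
  Q: 637 (inert)

257 mol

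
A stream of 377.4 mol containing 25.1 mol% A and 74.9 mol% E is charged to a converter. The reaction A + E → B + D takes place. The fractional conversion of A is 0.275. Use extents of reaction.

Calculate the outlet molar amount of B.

26.1 mol

A reacted = 0.275 × 94.73 = 26.05 mol; ν_A = −1, so ξ = 26.05/1 = 26.05 mol.
Outlet amounts (n = n₀ + ν ξ):
  A: 94.73 − 1(26.05) = 68.68
  E: 282.7 − 1(26.05) = 256.6
  B: 0 + 1(26.05) = 26.05
  D: 0 + 1(26.05) = 26.05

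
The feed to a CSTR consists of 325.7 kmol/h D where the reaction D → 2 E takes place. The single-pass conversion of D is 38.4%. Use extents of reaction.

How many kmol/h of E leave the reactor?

250 kmol/h

D reacted = 0.384 × 325.7 = 125.1 kmol/h; ν_D = −1, so ξ = 125.1/1 = 125.1 kmol/h.
Outlet amounts (n = n₀ + ν ξ):
  D: 325.7 − 1(125.1) = 200.6
  E: 0 + 2(125.1) = 250.1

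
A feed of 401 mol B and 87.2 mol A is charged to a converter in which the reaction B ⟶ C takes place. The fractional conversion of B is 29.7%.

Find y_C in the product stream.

B reacted = 0.297 × 401 = 119.1 mol; ν_B = −1, so ξ = 119.1/1 = 119.1 mol.
Outlet amounts (n = n₀ + ν ξ):
  B: 401 − 1(119.1) = 281.9
  C: 0 + 1(119.1) = 119.1
  A: 87.2 (inert)
Total out = 488.2 mol; y_C = 119.1 / 488.2 = 0.244.

0.244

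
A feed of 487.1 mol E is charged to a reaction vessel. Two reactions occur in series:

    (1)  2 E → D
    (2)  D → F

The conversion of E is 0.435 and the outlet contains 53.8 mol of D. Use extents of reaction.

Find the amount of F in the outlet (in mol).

Conversion of E: E consumed = 2ξ₁ = 0.435 × 487.1 → ξ₁ = 105.9 mol.
D balance: n_D = 0 + 1ξ₁ − 1ξ₂ = 53.8 → ξ₂ = (1·105.9 − 53.8)/1 = 52.14 mol.
Outlet amounts (n = n₀ + Σ ν·ξ):
  E: 487.1 − 2(105.9) = 275.2
  D: 0 + 1(105.9) − 1(52.14) = 53.8
  F: 0 + 1(52.14) = 52.14

52.1 mol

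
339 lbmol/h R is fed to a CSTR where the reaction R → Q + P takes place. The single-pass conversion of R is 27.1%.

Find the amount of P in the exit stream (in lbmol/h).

R reacted = 0.271 × 339 = 91.87 lbmol/h; ν_R = −1, so ξ = 91.87/1 = 91.87 lbmol/h.
Outlet amounts (n = n₀ + ν ξ):
  R: 339 − 1(91.87) = 247.1
  Q: 0 + 1(91.87) = 91.87
  P: 0 + 1(91.87) = 91.87

91.9 lbmol/h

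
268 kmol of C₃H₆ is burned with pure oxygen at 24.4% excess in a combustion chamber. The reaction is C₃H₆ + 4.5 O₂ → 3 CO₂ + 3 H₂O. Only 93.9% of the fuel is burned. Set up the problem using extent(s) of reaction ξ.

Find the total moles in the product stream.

1890 kmol

Stoichiometric O₂ = 4.5 × 268 = 1206 kmol; O₂ fed = 1206 × 1.244 = 1500 kmol.
Fuel reacted = 0.939 × 268 → ξ = 251.7 kmol.
Outlet (n = n₀ + ν ξ):
  C₃H₆: 268 − 1(251.7) = 16.35
  O₂: 1500 − 4.5(251.7) = 367.8
  CO₂: 0 + 3(251.7) = 755
  H₂O: 0 + 3(251.7) = 755
Total out = 16.35 + 367.8 + 755 + 755 = 1894 kmol.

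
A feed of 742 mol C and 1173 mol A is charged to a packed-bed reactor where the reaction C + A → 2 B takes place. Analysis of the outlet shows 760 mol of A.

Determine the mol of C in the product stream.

329 mol

For A: n = n₀ − 1ξ → 760 = 1173 − 1ξ, giving ξ = 413 mol.
Outlet amounts (n = n₀ + ν ξ):
  C: 742 − 1(413) = 329
  A: 1173 − 1(413) = 760
  B: 0 + 2(413) = 826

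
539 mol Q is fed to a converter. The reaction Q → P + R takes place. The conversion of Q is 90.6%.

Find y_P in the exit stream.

0.475

Q reacted = 0.906 × 539 = 488.3 mol; ν_Q = −1, so ξ = 488.3/1 = 488.3 mol.
Outlet amounts (n = n₀ + ν ξ):
  Q: 539 − 1(488.3) = 50.67
  P: 0 + 1(488.3) = 488.3
  R: 0 + 1(488.3) = 488.3
Total out = 1027 mol; y_P = 488.3 / 1027 = 0.4753.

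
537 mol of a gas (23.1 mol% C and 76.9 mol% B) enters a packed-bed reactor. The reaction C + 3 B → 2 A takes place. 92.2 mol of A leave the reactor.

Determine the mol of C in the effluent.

For A: n = n₀ + 2ξ → 92.2 = 0 + 2ξ, giving ξ = 46.1 mol.
Outlet amounts (n = n₀ + ν ξ):
  C: 124 − 1(46.1) = 77.95
  B: 413 − 3(46.1) = 274.7
  A: 0 + 2(46.1) = 92.2

77.9 mol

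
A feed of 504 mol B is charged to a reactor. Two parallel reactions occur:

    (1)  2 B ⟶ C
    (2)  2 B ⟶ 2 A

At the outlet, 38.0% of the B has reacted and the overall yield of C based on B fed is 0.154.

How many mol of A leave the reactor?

Yield of C: 1ξ₁ / 504 = 0.154 → ξ₁ = 77.62 mol.
Conversion of B: 2ξ₁ + 2ξ₂ = 0.38 × 504 = 191.5 → ξ₂ = 18.14 mol.
Outlet amounts (n = n₀ + Σ ν·ξ):
  B: 504 − 2(77.62) − 2(18.14) = 312.5
  C: 0 + 1(77.62) = 77.62
  A: 0 + 2(18.14) = 36.29

36.3 mol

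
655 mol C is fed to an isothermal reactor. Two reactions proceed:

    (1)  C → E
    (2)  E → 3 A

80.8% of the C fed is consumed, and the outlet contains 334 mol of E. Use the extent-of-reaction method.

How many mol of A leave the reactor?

586 mol

Conversion of C: C consumed = 1ξ₁ = 0.808 × 655 → ξ₁ = 529.2 mol.
E balance: n_E = 0 + 1ξ₁ − 1ξ₂ = 334 → ξ₂ = (1·529.2 − 334)/1 = 195.2 mol.
Outlet amounts (n = n₀ + Σ ν·ξ):
  C: 655 − 1(529.2) = 125.8
  E: 0 + 1(529.2) − 1(195.2) = 334
  A: 0 + 3(195.2) = 585.7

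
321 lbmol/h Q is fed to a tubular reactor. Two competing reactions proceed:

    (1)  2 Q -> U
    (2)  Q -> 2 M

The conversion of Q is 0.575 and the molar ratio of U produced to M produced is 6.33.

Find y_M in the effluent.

Conversion of Q: Q consumed = 0.575 × 321 = 184.6 lbmol/h = 2ξ₁ + 1ξ₂.
Selectivity: 1ξ₁ / (2ξ₂) = 6.33 → ξ₁ = 12.66 ξ₂.
Substitute: (2·12.66 + 1) ξ₂ = 184.6 → ξ₂ = 7.013 lbmol/h, ξ₁ = 88.78 lbmol/h.
Outlet amounts (n = n₀ + Σ ν·ξ):
  Q: 321 − 2(88.78) − 1(7.013) = 136.4
  U: 0 + 1(88.78) = 88.78
  M: 0 + 2(7.013) = 14.03
Total out = 239.2 lbmol/h; y_M = 14.03 / 239.2 = 0.05863.

0.0586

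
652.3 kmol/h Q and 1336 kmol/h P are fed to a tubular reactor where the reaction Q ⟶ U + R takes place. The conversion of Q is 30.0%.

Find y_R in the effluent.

0.0896

Q reacted = 0.3 × 652.3 = 195.7 kmol/h; ν_Q = −1, so ξ = 195.7/1 = 195.7 kmol/h.
Outlet amounts (n = n₀ + ν ξ):
  Q: 652.3 − 1(195.7) = 456.6
  U: 0 + 1(195.7) = 195.7
  R: 0 + 1(195.7) = 195.7
  P: 1336 (inert)
Total out = 2184 kmol/h; y_R = 195.7 / 2184 = 0.0896.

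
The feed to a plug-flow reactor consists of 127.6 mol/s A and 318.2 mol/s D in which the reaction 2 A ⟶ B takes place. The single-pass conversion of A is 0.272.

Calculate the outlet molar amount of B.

17.4 mol/s

A reacted = 0.272 × 127.6 = 34.71 mol/s; ν_A = −2, so ξ = 34.71/2 = 17.35 mol/s.
Outlet amounts (n = n₀ + ν ξ):
  A: 127.6 − 2(17.35) = 92.89
  B: 0 + 1(17.35) = 17.35
  D: 318.2 (inert)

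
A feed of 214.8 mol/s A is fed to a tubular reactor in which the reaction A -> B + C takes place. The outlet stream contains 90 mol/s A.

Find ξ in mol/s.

ξ = 125 mol/s

For A: n = n₀ − 1ξ → 90 = 214.8 − 1ξ, giving ξ = 124.8 mol/s.
Outlet amounts (n = n₀ + ν ξ):
  A: 214.8 − 1(124.8) = 90
  B: 0 + 1(124.8) = 124.8
  C: 0 + 1(124.8) = 124.8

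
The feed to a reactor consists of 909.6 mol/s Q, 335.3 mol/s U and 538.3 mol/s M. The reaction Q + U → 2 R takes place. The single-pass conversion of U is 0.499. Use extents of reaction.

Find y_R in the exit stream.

U reacted = 0.499 × 335.3 = 167.3 mol/s; ν_U = −1, so ξ = 167.3/1 = 167.3 mol/s.
Outlet amounts (n = n₀ + ν ξ):
  Q: 909.6 − 1(167.3) = 742.3
  U: 335.3 − 1(167.3) = 168
  R: 0 + 2(167.3) = 334.6
  M: 538.3 (inert)
Total out = 1783 mol/s; y_R = 334.6 / 1783 = 0.1877.

0.188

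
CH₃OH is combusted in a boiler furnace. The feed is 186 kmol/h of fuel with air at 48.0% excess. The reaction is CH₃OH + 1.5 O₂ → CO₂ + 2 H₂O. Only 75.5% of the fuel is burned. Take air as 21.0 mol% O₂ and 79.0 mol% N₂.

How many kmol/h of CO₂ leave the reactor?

140 kmol/h

Stoichiometric O₂ = 1.5 × 186 = 279 kmol/h; O₂ fed = 279 × 1.480 = 412.9 kmol/h.
N₂ fed = 412.9 × 79/21 = 1553 kmol/h.
Fuel reacted = 0.755 × 186 → ξ = 140.4 kmol/h.
Outlet (n = n₀ + ν ξ):
  CH₃OH: 186 − 1(140.4) = 45.57
  O₂: 412.9 − 1.5(140.4) = 202.3
  N₂: 1553 (inert)
  CO₂: 0 + 1(140.4) = 140.4
  H₂O: 0 + 2(140.4) = 280.9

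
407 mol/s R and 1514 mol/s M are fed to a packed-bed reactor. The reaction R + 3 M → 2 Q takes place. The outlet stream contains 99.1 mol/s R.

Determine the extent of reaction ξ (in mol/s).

For R: n = n₀ − 1ξ → 99.1 = 407 − 1ξ, giving ξ = 307.9 mol/s.
Outlet amounts (n = n₀ + ν ξ):
  R: 407 − 1(307.9) = 99.1
  M: 1514 − 3(307.9) = 590.3
  Q: 0 + 2(307.9) = 615.8

ξ = 308 mol/s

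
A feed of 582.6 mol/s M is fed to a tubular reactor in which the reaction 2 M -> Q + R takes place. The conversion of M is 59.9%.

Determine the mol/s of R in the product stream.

174 mol/s

M reacted = 0.599 × 582.6 = 349 mol/s; ν_M = −2, so ξ = 349/2 = 174.5 mol/s.
Outlet amounts (n = n₀ + ν ξ):
  M: 582.6 − 2(174.5) = 233.6
  Q: 0 + 1(174.5) = 174.5
  R: 0 + 1(174.5) = 174.5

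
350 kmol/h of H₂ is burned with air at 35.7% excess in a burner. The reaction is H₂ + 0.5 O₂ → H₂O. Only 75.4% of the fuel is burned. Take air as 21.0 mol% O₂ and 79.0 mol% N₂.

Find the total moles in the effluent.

Stoichiometric O₂ = 0.5 × 350 = 175 kmol/h; O₂ fed = 175 × 1.357 = 237.5 kmol/h.
N₂ fed = 237.5 × 79/21 = 893.4 kmol/h.
Fuel reacted = 0.754 × 350 → ξ = 263.9 kmol/h.
Outlet (n = n₀ + ν ξ):
  H₂: 350 − 1(263.9) = 86.1
  O₂: 237.5 − 0.5(263.9) = 105.5
  N₂: 893.4 (inert)
  H₂O: 0 + 1(263.9) = 263.9
Total out = 86.1 + 105.5 + 893.4 + 263.9 = 1349 kmol/h.

1350 kmol/h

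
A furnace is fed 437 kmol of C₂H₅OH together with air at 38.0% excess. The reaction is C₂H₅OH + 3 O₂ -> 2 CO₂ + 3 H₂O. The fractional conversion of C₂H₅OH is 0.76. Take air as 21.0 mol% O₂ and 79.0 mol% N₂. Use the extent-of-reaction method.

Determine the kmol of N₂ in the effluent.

Stoichiometric O₂ = 3 × 437 = 1311 kmol; O₂ fed = 1311 × 1.380 = 1809 kmol.
N₂ fed = 1809 × 79/21 = 6806 kmol.
Fuel reacted = 0.76 × 437 → ξ = 332.1 kmol.
Outlet (n = n₀ + ν ξ):
  C₂H₅OH: 437 − 1(332.1) = 104.9
  O₂: 1809 − 3(332.1) = 812.8
  N₂: 6806 (inert)
  CO₂: 0 + 2(332.1) = 664.2
  H₂O: 0 + 3(332.1) = 996.4

6810 kmol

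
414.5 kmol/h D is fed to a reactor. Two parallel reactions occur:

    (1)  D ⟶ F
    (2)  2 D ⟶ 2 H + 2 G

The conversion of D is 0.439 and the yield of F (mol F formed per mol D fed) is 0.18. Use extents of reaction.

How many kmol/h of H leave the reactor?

Yield of F: 1ξ₁ / 414.5 = 0.18 → ξ₁ = 74.61 kmol/h.
Conversion of D: 1ξ₁ + 2ξ₂ = 0.439 × 414.5 = 182 → ξ₂ = 53.68 kmol/h.
Outlet amounts (n = n₀ + Σ ν·ξ):
  D: 414.5 − 1(74.61) − 2(53.68) = 232.5
  F: 0 + 1(74.61) = 74.61
  H: 0 + 2(53.68) = 107.4
  G: 0 + 2(53.68) = 107.4

107 kmol/h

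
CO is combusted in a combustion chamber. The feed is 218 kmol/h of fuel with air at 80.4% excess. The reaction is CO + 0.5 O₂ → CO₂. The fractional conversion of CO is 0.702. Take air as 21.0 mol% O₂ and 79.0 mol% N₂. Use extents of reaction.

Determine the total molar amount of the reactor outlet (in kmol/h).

1080 kmol/h

Stoichiometric O₂ = 0.5 × 218 = 109 kmol/h; O₂ fed = 109 × 1.804 = 196.6 kmol/h.
N₂ fed = 196.6 × 79/21 = 739.7 kmol/h.
Fuel reacted = 0.702 × 218 → ξ = 153 kmol/h.
Outlet (n = n₀ + ν ξ):
  CO: 218 − 1(153) = 64.96
  O₂: 196.6 − 0.5(153) = 120.1
  N₂: 739.7 (inert)
  CO₂: 0 + 1(153) = 153
Total out = 64.96 + 120.1 + 739.7 + 153 = 1078 kmol/h.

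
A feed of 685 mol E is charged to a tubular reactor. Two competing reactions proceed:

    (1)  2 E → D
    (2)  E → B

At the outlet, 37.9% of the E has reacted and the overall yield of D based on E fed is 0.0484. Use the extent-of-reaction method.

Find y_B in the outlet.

Yield of D: 1ξ₁ / 685 = 0.0484 → ξ₁ = 33.15 mol.
Conversion of E: 2ξ₁ + 1ξ₂ = 0.379 × 685 = 259.6 → ξ₂ = 193.3 mol.
Outlet amounts (n = n₀ + Σ ν·ξ):
  E: 685 − 2(33.15) − 1(193.3) = 425.4
  D: 0 + 1(33.15) = 33.15
  B: 0 + 1(193.3) = 193.3
Total out = 651.8 mol; y_B = 193.3 / 651.8 = 0.2966.

0.297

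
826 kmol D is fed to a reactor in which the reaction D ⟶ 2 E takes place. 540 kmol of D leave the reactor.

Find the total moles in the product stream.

For D: n = n₀ − 1ξ → 540 = 826 − 1ξ, giving ξ = 286 kmol.
Outlet amounts (n = n₀ + ν ξ):
  D: 826 − 1(286) = 540
  E: 0 + 2(286) = 572
Total out = 540 + 572 = 1112 kmol.

1110 kmol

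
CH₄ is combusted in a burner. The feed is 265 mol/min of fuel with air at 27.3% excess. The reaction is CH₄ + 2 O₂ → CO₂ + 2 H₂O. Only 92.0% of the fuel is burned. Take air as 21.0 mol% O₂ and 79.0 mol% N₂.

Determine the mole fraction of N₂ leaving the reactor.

0.73

Stoichiometric O₂ = 2 × 265 = 530 mol/min; O₂ fed = 530 × 1.273 = 674.7 mol/min.
N₂ fed = 674.7 × 79/21 = 2538 mol/min.
Fuel reacted = 0.92 × 265 → ξ = 243.8 mol/min.
Outlet (n = n₀ + ν ξ):
  CH₄: 265 − 1(243.8) = 21.2
  O₂: 674.7 − 2(243.8) = 187.1
  N₂: 2538 (inert)
  CO₂: 0 + 1(243.8) = 243.8
  H₂O: 0 + 2(243.8) = 487.6
Total out = 3478 mol/min; y_N₂ = 2538 / 3478 = 0.7298.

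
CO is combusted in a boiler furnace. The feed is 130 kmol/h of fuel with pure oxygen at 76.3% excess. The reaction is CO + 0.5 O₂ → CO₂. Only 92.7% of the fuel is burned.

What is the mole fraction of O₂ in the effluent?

0.295

Stoichiometric O₂ = 0.5 × 130 = 65 kmol/h; O₂ fed = 65 × 1.763 = 114.6 kmol/h.
Fuel reacted = 0.927 × 130 → ξ = 120.5 kmol/h.
Outlet (n = n₀ + ν ξ):
  CO: 130 − 1(120.5) = 9.49
  O₂: 114.6 − 0.5(120.5) = 54.34
  CO₂: 0 + 1(120.5) = 120.5
Total out = 184.3 kmol/h; y_O₂ = 54.34 / 184.3 = 0.2948.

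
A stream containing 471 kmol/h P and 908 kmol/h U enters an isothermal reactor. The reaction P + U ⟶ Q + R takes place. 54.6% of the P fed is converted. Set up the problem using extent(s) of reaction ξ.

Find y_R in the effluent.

P reacted = 0.546 × 471 = 257.2 kmol/h; ν_P = −1, so ξ = 257.2/1 = 257.2 kmol/h.
Outlet amounts (n = n₀ + ν ξ):
  P: 471 − 1(257.2) = 213.8
  U: 908 − 1(257.2) = 650.8
  Q: 0 + 1(257.2) = 257.2
  R: 0 + 1(257.2) = 257.2
Total out = 1379 kmol/h; y_R = 257.2 / 1379 = 0.1865.

0.186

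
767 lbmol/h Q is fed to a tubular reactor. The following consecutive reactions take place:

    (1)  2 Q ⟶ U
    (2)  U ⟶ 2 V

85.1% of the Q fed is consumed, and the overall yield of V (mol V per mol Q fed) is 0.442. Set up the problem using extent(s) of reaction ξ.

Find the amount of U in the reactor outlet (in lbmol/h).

157 lbmol/h

Conversion of Q: Q consumed = 2ξ₁ = 0.851 × 767 → ξ₁ = 326.4 lbmol/h.
Yield of V: 2ξ₂ / 767 = 0.442 → ξ₂ = 169.5 lbmol/h.
Outlet amounts (n = n₀ + Σ ν·ξ):
  Q: 767 − 2(326.4) = 114.3
  U: 0 + 1(326.4) − 1(169.5) = 156.9
  V: 0 + 2(169.5) = 339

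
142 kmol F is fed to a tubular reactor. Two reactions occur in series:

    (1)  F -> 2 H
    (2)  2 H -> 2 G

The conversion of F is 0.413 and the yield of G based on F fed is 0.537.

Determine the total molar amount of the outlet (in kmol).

Conversion of F: F consumed = 1ξ₁ = 0.413 × 142 → ξ₁ = 58.65 kmol.
Yield of G: 2ξ₂ / 142 = 0.537 → ξ₂ = 38.13 kmol.
Outlet amounts (n = n₀ + Σ ν·ξ):
  F: 142 − 1(58.65) = 83.35
  H: 0 + 2(58.65) − 2(38.13) = 41.04
  G: 0 + 2(38.13) = 76.25
Total out = 83.35 + 41.04 + 76.25 = 200.6 kmol.

201 kmol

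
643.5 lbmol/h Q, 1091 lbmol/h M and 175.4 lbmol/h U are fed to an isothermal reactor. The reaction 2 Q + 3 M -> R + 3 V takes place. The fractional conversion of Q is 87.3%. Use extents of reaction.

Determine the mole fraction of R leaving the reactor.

Q reacted = 0.873 × 643.5 = 561.8 lbmol/h; ν_Q = −2, so ξ = 561.8/2 = 280.9 lbmol/h.
Outlet amounts (n = n₀ + ν ξ):
  Q: 643.5 − 2(280.9) = 81.72
  M: 1091 − 3(280.9) = 248.3
  R: 0 + 1(280.9) = 280.9
  V: 0 + 3(280.9) = 842.7
  U: 175.4 (inert)
Total out = 1629 lbmol/h; y_R = 280.9 / 1629 = 0.1724.

0.172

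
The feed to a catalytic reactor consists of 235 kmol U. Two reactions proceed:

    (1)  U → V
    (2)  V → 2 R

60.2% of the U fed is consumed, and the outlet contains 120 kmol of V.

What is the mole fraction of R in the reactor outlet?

Conversion of U: U consumed = 1ξ₁ = 0.602 × 235 → ξ₁ = 141.5 kmol.
V balance: n_V = 0 + 1ξ₁ − 1ξ₂ = 120 → ξ₂ = (1·141.5 − 120)/1 = 21.47 kmol.
Outlet amounts (n = n₀ + Σ ν·ξ):
  U: 235 − 1(141.5) = 93.53
  V: 0 + 1(141.5) − 1(21.47) = 120
  R: 0 + 2(21.47) = 42.94
Total out = 256.5 kmol; y_R = 42.94 / 256.5 = 0.1674.

0.167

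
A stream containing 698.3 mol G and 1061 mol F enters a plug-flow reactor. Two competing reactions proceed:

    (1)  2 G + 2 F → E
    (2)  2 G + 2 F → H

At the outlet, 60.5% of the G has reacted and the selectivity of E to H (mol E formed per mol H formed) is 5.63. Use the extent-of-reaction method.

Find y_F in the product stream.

Conversion of G: G consumed = 0.605 × 698.3 = 422.5 mol = 2ξ₁ + 2ξ₂.
Selectivity: 1ξ₁ / (1ξ₂) = 5.63 → ξ₁ = 5.63 ξ₂.
Substitute: (2·5.63 + 2) ξ₂ = 422.5 → ξ₂ = 31.86 mol, ξ₁ = 179.4 mol.
Outlet amounts (n = n₀ + Σ ν·ξ):
  G: 698.3 − 2(179.4) − 2(31.86) = 275.8
  F: 1061 − 2(179.4) − 2(31.86) = 638.5
  E: 0 + 1(179.4) = 179.4
  H: 0 + 1(31.86) = 31.86
Total out = 1126 mol; y_F = 638.5 / 1126 = 0.5673.

0.567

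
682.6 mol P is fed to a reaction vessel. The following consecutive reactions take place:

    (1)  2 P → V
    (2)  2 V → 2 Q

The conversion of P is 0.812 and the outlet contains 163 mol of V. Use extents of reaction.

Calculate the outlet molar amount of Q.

Conversion of P: P consumed = 2ξ₁ = 0.812 × 682.6 → ξ₁ = 277.1 mol.
V balance: n_V = 0 + 1ξ₁ − 2ξ₂ = 163 → ξ₂ = (1·277.1 − 163)/2 = 57.07 mol.
Outlet amounts (n = n₀ + Σ ν·ξ):
  P: 682.6 − 2(277.1) = 128.3
  V: 0 + 1(277.1) − 2(57.07) = 163
  Q: 0 + 2(57.07) = 114.1

114 mol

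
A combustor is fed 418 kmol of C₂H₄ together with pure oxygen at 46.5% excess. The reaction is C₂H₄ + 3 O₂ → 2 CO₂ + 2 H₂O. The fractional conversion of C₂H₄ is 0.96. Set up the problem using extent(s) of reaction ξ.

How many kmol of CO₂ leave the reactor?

803 kmol

Stoichiometric O₂ = 3 × 418 = 1254 kmol; O₂ fed = 1254 × 1.465 = 1837 kmol.
Fuel reacted = 0.96 × 418 → ξ = 401.3 kmol.
Outlet (n = n₀ + ν ξ):
  C₂H₄: 418 − 1(401.3) = 16.72
  O₂: 1837 − 3(401.3) = 633.3
  CO₂: 0 + 2(401.3) = 802.6
  H₂O: 0 + 2(401.3) = 802.6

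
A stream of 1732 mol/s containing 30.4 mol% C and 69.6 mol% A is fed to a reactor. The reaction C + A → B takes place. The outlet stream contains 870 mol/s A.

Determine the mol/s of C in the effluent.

191 mol/s

For A: n = n₀ − 1ξ → 870 = 1205 − 1ξ, giving ξ = 335.5 mol/s.
Outlet amounts (n = n₀ + ν ξ):
  C: 526.5 − 1(335.5) = 191.1
  A: 1205 − 1(335.5) = 870
  B: 0 + 1(335.5) = 335.5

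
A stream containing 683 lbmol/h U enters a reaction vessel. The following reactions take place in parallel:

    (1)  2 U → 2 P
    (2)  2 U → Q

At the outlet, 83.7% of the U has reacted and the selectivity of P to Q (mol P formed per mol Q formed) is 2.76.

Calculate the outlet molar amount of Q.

Conversion of U: U consumed = 0.837 × 683 = 571.7 lbmol/h = 2ξ₁ + 2ξ₂.
Selectivity: 2ξ₁ / (1ξ₂) = 2.76 → ξ₁ = 1.38 ξ₂.
Substitute: (2·1.38 + 2) ξ₂ = 571.7 → ξ₂ = 120.1 lbmol/h, ξ₁ = 165.7 lbmol/h.
Outlet amounts (n = n₀ + Σ ν·ξ):
  U: 683 − 2(165.7) − 2(120.1) = 111.3
  P: 0 + 2(165.7) = 331.5
  Q: 0 + 1(120.1) = 120.1

120 lbmol/h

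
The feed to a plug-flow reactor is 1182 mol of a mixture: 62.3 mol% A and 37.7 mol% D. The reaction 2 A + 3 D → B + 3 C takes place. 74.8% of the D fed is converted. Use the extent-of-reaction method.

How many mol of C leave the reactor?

333 mol

D reacted = 0.748 × 445.6 = 333.3 mol; ν_D = −3, so ξ = 333.3/3 = 111.1 mol.
Outlet amounts (n = n₀ + ν ξ):
  A: 736.4 − 2(111.1) = 514.2
  D: 445.6 − 3(111.1) = 112.3
  B: 0 + 1(111.1) = 111.1
  C: 0 + 3(111.1) = 333.3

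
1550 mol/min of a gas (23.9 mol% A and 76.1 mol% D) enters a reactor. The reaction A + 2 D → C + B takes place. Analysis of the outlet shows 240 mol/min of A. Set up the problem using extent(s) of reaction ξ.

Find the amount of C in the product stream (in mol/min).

130 mol/min

For A: n = n₀ − 1ξ → 240 = 370.4 − 1ξ, giving ξ = 130.4 mol/min.
Outlet amounts (n = n₀ + ν ξ):
  A: 370.4 − 1(130.4) = 240
  D: 1180 − 2(130.4) = 918.6
  C: 0 + 1(130.4) = 130.4
  B: 0 + 1(130.4) = 130.4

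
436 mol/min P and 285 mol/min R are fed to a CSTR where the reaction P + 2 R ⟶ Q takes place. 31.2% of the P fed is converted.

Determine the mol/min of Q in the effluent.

136 mol/min

P reacted = 0.312 × 436 = 136 mol/min; ν_P = −1, so ξ = 136/1 = 136 mol/min.
Outlet amounts (n = n₀ + ν ξ):
  P: 436 − 1(136) = 300
  R: 285 − 2(136) = 12.94
  Q: 0 + 1(136) = 136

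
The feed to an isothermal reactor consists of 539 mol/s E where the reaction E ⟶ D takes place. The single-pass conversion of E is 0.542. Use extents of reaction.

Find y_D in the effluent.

0.542

E reacted = 0.542 × 539 = 292.1 mol/s; ν_E = −1, so ξ = 292.1/1 = 292.1 mol/s.
Outlet amounts (n = n₀ + ν ξ):
  E: 539 − 1(292.1) = 246.9
  D: 0 + 1(292.1) = 292.1
Total out = 539 mol/s; y_D = 292.1 / 539 = 0.542.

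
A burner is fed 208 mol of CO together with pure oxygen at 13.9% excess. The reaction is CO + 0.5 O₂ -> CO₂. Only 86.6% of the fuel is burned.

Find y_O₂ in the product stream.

0.12

Stoichiometric O₂ = 0.5 × 208 = 104 mol; O₂ fed = 104 × 1.139 = 118.5 mol.
Fuel reacted = 0.866 × 208 → ξ = 180.1 mol.
Outlet (n = n₀ + ν ξ):
  CO: 208 − 1(180.1) = 27.87
  O₂: 118.5 − 0.5(180.1) = 28.39
  CO₂: 0 + 1(180.1) = 180.1
Total out = 236.4 mol; y_O₂ = 28.39 / 236.4 = 0.1201.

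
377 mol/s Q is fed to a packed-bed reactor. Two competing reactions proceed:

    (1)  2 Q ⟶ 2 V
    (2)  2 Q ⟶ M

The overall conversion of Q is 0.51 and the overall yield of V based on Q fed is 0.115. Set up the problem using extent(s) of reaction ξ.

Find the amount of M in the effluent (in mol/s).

74.5 mol/s

Yield of V: 2ξ₁ / 377 = 0.115 → ξ₁ = 21.68 mol/s.
Conversion of Q: 2ξ₁ + 2ξ₂ = 0.51 × 377 = 192.3 → ξ₂ = 74.46 mol/s.
Outlet amounts (n = n₀ + Σ ν·ξ):
  Q: 377 − 2(21.68) − 2(74.46) = 184.7
  V: 0 + 2(21.68) = 43.36
  M: 0 + 1(74.46) = 74.46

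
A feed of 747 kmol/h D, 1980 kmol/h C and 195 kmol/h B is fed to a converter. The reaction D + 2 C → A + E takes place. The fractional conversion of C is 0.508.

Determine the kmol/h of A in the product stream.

C reacted = 0.508 × 1980 = 1006 kmol/h; ν_C = −2, so ξ = 1006/2 = 502.9 kmol/h.
Outlet amounts (n = n₀ + ν ξ):
  D: 747 − 1(502.9) = 244.1
  C: 1980 − 2(502.9) = 974.2
  A: 0 + 1(502.9) = 502.9
  E: 0 + 1(502.9) = 502.9
  B: 195 (inert)

503 kmol/h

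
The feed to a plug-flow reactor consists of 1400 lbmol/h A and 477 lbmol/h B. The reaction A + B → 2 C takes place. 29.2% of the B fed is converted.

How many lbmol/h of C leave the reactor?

279 lbmol/h

B reacted = 0.292 × 477 = 139.3 lbmol/h; ν_B = −1, so ξ = 139.3/1 = 139.3 lbmol/h.
Outlet amounts (n = n₀ + ν ξ):
  A: 1400 − 1(139.3) = 1261
  B: 477 − 1(139.3) = 337.7
  C: 0 + 2(139.3) = 278.6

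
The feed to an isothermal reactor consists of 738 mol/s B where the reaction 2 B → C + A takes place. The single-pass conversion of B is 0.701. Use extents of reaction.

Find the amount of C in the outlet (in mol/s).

259 mol/s

B reacted = 0.701 × 738 = 517.3 mol/s; ν_B = −2, so ξ = 517.3/2 = 258.7 mol/s.
Outlet amounts (n = n₀ + ν ξ):
  B: 738 − 2(258.7) = 220.7
  C: 0 + 1(258.7) = 258.7
  A: 0 + 1(258.7) = 258.7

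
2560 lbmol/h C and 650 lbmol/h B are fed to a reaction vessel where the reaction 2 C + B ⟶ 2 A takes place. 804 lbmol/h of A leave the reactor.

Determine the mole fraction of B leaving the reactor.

0.0883

For A: n = n₀ + 2ξ → 804 = 0 + 2ξ, giving ξ = 402 lbmol/h.
Outlet amounts (n = n₀ + ν ξ):
  C: 2560 − 2(402) = 1756
  B: 650 − 1(402) = 248
  A: 0 + 2(402) = 804
Total out = 2808 lbmol/h; y_B = 248 / 2808 = 0.08832.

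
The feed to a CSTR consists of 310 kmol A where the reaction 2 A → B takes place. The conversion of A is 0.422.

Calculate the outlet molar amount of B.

65.4 kmol

A reacted = 0.422 × 310 = 130.8 kmol; ν_A = −2, so ξ = 130.8/2 = 65.41 kmol.
Outlet amounts (n = n₀ + ν ξ):
  A: 310 − 2(65.41) = 179.2
  B: 0 + 1(65.41) = 65.41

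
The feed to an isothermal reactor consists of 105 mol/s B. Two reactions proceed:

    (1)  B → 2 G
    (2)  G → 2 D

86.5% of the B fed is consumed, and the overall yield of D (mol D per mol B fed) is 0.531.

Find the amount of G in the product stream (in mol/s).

154 mol/s

Conversion of B: B consumed = 1ξ₁ = 0.865 × 105 → ξ₁ = 90.83 mol/s.
Yield of D: 2ξ₂ / 105 = 0.531 → ξ₂ = 27.88 mol/s.
Outlet amounts (n = n₀ + Σ ν·ξ):
  B: 105 − 1(90.83) = 14.17
  G: 0 + 2(90.83) − 1(27.88) = 153.8
  D: 0 + 2(27.88) = 55.76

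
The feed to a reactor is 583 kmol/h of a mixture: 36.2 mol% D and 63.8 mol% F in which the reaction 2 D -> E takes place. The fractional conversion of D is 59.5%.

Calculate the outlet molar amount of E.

62.8 kmol/h

D reacted = 0.595 × 211 = 125.6 kmol/h; ν_D = −2, so ξ = 125.6/2 = 62.79 kmol/h.
Outlet amounts (n = n₀ + ν ξ):
  D: 211 − 2(62.79) = 85.47
  E: 0 + 1(62.79) = 62.79
  F: 372 (inert)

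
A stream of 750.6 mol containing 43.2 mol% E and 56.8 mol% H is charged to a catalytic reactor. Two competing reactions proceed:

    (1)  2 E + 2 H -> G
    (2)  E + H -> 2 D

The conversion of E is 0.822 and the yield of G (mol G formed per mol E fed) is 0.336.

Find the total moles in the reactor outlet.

Yield of G: 1ξ₁ / 324.3 = 0.336 → ξ₁ = 109 mol.
Conversion of E: 2ξ₁ + 1ξ₂ = 0.822 × 324.3 = 266.5 → ξ₂ = 48.64 mol.
Outlet amounts (n = n₀ + Σ ν·ξ):
  E: 324.3 − 2(109) − 1(48.64) = 57.72
  H: 426.3 − 2(109) − 1(48.64) = 159.8
  G: 0 + 1(109) = 109
  D: 0 + 2(48.64) = 97.28
Total out = 57.72 + 159.8 + 109 + 97.28 = 423.7 mol.

424 mol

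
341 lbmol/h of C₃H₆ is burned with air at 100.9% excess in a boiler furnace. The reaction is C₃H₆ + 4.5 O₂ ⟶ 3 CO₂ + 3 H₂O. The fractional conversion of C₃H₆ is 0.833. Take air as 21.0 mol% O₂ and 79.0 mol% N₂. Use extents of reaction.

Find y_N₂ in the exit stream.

Stoichiometric O₂ = 4.5 × 341 = 1534 lbmol/h; O₂ fed = 1534 × 2.009 = 3083 lbmol/h.
N₂ fed = 3083 × 79/21 = 11600 lbmol/h.
Fuel reacted = 0.833 × 341 → ξ = 284.1 lbmol/h.
Outlet (n = n₀ + ν ξ):
  C₃H₆: 341 − 1(284.1) = 56.95
  O₂: 3083 − 4.5(284.1) = 1805
  N₂: 11600 (inert)
  CO₂: 0 + 3(284.1) = 852.2
  H₂O: 0 + 3(284.1) = 852.2
Total out = 15160 lbmol/h; y_N₂ = 11600 / 15160 = 0.7648.

0.765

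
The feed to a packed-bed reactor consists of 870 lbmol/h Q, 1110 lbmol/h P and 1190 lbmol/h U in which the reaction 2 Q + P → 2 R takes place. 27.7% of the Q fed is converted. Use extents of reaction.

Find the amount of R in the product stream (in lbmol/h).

241 lbmol/h

Q reacted = 0.277 × 870 = 241 lbmol/h; ν_Q = −2, so ξ = 241/2 = 120.5 lbmol/h.
Outlet amounts (n = n₀ + ν ξ):
  Q: 870 − 2(120.5) = 629
  P: 1110 − 1(120.5) = 989.5
  R: 0 + 2(120.5) = 241
  U: 1190 (inert)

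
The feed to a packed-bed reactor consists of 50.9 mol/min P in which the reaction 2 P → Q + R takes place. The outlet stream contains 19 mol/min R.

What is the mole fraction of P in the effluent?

0.253

For R: n = n₀ + 1ξ → 19 = 0 + 1ξ, giving ξ = 19 mol/min.
Outlet amounts (n = n₀ + ν ξ):
  P: 50.9 − 2(19) = 12.9
  Q: 0 + 1(19) = 19
  R: 0 + 1(19) = 19
Total out = 50.9 mol/min; y_P = 12.9 / 50.9 = 0.2534.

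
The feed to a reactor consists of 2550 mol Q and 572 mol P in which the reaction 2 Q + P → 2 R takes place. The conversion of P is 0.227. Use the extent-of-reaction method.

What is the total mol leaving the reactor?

2990 mol

P reacted = 0.227 × 572 = 129.8 mol; ν_P = −1, so ξ = 129.8/1 = 129.8 mol.
Outlet amounts (n = n₀ + ν ξ):
  Q: 2550 − 2(129.8) = 2290
  P: 572 − 1(129.8) = 442.2
  R: 0 + 2(129.8) = 259.7
Total out = 2290 + 442.2 + 259.7 = 2992 mol.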